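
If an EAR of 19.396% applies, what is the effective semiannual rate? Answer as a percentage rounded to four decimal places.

The per-half-year rate i satisfies (1 + i)^2 = 1 + 0.19396.
i = 1.19396^(1/2) − 1 = 0.0926848 = 9.2685%.

9.2685%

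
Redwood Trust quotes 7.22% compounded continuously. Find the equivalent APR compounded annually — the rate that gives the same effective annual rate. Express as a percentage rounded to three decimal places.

7.487%

EAR under continuous compounding: e^0.0722 − 1 = 0.074870.
Compounded annually, the equivalent nominal rate is the EAR itself: 7.487%.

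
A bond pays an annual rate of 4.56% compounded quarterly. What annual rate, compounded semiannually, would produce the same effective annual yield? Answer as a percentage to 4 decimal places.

4.5860%

EAR = (1 + 0.0456/4)^4 − 1 = 0.046386.
Solve (1 + r/2)^2 = 1.046386: r/2 = 1.046386^(1/2) − 1 = 0.022930, so r = 0.045860 = 4.5860%.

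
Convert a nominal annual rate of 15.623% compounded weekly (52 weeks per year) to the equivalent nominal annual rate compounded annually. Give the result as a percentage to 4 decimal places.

EAR = (1 + 0.15623/52)^52 − 1 = 0.168821.
Compounded annually, the equivalent nominal rate is the EAR itself: 16.8821%.

16.8821%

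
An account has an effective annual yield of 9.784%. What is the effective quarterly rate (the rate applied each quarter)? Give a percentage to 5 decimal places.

2.36106%

The per-quarter rate i satisfies (1 + i)^4 = 1 + 0.09784.
i = 1.09784^(1/4) − 1 = 0.0236106 = 2.36106%.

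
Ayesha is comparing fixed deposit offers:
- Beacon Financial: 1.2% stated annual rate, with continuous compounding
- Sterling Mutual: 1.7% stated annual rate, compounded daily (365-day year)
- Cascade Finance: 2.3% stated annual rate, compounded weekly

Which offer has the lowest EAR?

Beacon Financial: e^0.012 − 1 = 1.207%
Sterling Mutual: (1 + 0.017/365)^365 − 1 = 1.714%
Cascade Finance: (1 + 0.023/52)^52 − 1 = 2.326%
The lowest effective annual rate is Beacon Financial at 1.207%.

Beacon Financial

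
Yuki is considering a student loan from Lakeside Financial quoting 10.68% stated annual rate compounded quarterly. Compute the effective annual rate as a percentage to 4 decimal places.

EAR = (1 + 0.1068/4)^4 − 1.
= (1 + 0.026700)^4 − 1 = 1.111154 − 1 = 11.1154%.

11.1154%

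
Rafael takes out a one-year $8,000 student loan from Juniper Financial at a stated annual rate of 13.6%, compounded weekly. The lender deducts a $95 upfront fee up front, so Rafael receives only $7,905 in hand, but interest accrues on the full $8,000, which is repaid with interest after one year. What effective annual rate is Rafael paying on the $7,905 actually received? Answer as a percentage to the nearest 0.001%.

Amount owed after one year: 8,000 × (1 + 0.136/52)^52 = 8,000 × 1.145479 = $9,163.83.
Effective rate on net proceeds: 9,163.83 / 7,905 − 1 = 0.159245 = 15.924%.

15.924%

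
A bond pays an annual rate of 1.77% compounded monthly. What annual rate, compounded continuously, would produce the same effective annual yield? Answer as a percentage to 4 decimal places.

1.7687%

EAR = (1 + 0.0177/12)^12 − 1 = 0.017844.
Equivalent continuous rate: r = ln(1 + 0.017844) = 0.017687 = 1.7687%.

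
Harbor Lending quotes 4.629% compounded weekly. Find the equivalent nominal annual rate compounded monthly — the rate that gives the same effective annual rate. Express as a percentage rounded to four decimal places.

4.6359%

EAR = (1 + 0.04629/52)^52 − 1 = 0.047357.
Solve (1 + r/12)^12 = 1.047357: r/12 = 1.047357^(1/12) − 1 = 0.003863, so r = 0.046359 = 4.6359%.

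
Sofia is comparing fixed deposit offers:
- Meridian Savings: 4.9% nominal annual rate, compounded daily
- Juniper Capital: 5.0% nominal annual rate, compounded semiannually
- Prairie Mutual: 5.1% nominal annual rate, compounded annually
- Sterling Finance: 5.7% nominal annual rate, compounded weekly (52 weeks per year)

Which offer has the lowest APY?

Meridian Savings: (1 + 0.049/365)^365 − 1 = 5.022%
Juniper Capital: (1 + 0.050/2)^2 − 1 = 5.062%
Prairie Mutual: compounded annually, EAR = 5.100%
Sterling Finance: (1 + 0.057/52)^52 − 1 = 5.862%
The lowest effective annual rate is Meridian Savings at 5.022%.

Meridian Savings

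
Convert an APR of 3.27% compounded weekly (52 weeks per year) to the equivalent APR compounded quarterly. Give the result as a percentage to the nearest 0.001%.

3.282%

EAR = (1 + 0.0327/52)^52 − 1 = 0.033230.
Solve (1 + r/4)^4 = 1.033230: r/4 = 1.033230^(1/4) − 1 = 0.008206, so r = 0.032824 = 3.282%.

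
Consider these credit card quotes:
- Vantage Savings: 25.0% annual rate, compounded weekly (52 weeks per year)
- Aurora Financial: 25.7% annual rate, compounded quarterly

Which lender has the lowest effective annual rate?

Vantage Savings: (1 + 0.250/52)^52 − 1 = 28.326%
Aurora Financial: (1 + 0.257/4)^4 − 1 = 28.285%
The lowest effective annual rate is Aurora Financial at 28.285%.

Aurora Financial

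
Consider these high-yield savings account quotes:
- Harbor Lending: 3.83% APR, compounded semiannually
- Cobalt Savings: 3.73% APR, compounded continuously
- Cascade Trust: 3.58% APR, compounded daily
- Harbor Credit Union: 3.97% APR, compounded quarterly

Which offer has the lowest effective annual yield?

Cascade Trust

Harbor Lending: (1 + 0.0383/2)^2 − 1 = 3.867%
Cobalt Savings: e^0.0373 − 1 = 3.800%
Cascade Trust: (1 + 0.0358/365)^365 − 1 = 3.645%
Harbor Credit Union: (1 + 0.0397/4)^4 − 1 = 4.029%
The lowest effective annual rate is Cascade Trust at 3.645%.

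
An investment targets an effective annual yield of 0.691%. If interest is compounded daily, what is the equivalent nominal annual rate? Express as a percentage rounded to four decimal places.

0.6886%

(1 + r/365)^365 − 1 = 0.00691, so 1 + r/365 = 1.00691^(1/365).
r/365 = 0.000019, so r = 0.006886 = 0.6886%.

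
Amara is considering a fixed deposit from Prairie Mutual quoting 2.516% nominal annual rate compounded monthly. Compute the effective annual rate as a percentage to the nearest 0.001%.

2.545%

EAR = (1 + 0.02516/12)^12 − 1.
= (1 + 0.002097)^12 − 1 = 1.025452 − 1 = 2.545%.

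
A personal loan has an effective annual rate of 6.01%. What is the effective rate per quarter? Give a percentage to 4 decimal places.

1.4698%

The per-quarter rate i satisfies (1 + i)^4 = 1 + 0.0601.
i = 1.0601^(1/4) − 1 = 0.0146978 = 1.4698%.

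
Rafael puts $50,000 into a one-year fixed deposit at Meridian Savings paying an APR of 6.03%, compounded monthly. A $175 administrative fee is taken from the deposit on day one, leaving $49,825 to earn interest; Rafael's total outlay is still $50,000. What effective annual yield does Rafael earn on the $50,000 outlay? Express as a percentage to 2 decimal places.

Value after one year: 49,825 × (1 + 0.0603/12)^12 = 49,825 × 1.061995 = $52,913.89.
Effective yield on the $50,000 outlay: 52,913.89 / 50,000 − 1 = 0.058278 = 5.83%.

5.83%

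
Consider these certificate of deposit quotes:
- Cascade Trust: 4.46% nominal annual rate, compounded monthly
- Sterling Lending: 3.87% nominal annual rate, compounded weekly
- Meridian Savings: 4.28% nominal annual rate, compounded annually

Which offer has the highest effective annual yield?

Cascade Trust

Cascade Trust: (1 + 0.0446/12)^12 − 1 = 4.552%
Sterling Lending: (1 + 0.0387/52)^52 − 1 = 3.944%
Meridian Savings: compounded annually, EAR = 4.280%
The highest effective annual rate is Cascade Trust at 4.552%.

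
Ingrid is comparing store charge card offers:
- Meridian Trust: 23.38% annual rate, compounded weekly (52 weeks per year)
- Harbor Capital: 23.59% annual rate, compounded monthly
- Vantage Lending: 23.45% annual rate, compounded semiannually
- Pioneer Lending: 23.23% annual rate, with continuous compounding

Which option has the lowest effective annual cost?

Vantage Lending

Meridian Trust: (1 + 0.2338/52)^52 − 1 = 26.273%
Harbor Capital: (1 + 0.2359/12)^12 − 1 = 26.315%
Vantage Lending: (1 + 0.2345/2)^2 − 1 = 24.825%
Pioneer Lending: e^0.2323 − 1 = 26.150%
The lowest effective annual rate is Vantage Lending at 24.825%.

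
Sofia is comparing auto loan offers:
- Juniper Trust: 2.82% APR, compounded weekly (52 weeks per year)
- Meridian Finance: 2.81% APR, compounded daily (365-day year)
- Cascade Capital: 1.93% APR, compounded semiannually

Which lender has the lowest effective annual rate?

Cascade Capital

Juniper Trust: (1 + 0.0282/52)^52 − 1 = 2.859%
Meridian Finance: (1 + 0.0281/365)^365 − 1 = 2.850%
Cascade Capital: (1 + 0.0193/2)^2 − 1 = 1.939%
The lowest effective annual rate is Cascade Capital at 1.939%.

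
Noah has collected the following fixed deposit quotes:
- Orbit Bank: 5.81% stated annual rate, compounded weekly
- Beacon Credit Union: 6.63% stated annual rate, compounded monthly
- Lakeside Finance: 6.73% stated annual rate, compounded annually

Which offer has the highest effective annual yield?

Beacon Credit Union

Orbit Bank: (1 + 0.0581/52)^52 − 1 = 5.979%
Beacon Credit Union: (1 + 0.0663/12)^12 − 1 = 6.835%
Lakeside Finance: compounded annually, EAR = 6.730%
The highest effective annual rate is Beacon Credit Union at 6.835%.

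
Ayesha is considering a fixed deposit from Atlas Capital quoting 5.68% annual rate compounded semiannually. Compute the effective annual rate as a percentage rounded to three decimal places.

5.761%

EAR = (1 + 0.0568/2)^2 − 1.
= (1 + 0.028400)^2 − 1 = 1.057607 − 1 = 5.761%.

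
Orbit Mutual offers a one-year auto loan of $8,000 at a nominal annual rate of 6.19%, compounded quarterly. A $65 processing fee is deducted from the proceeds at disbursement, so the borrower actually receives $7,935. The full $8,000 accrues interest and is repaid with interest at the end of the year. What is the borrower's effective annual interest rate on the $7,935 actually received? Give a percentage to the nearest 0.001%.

7.206%

Amount owed after one year: 8,000 × (1 + 0.0619/4)^4 = 8,000 × 1.063352 = $8,506.81.
Effective rate on net proceeds: 8,506.81 / 7,935 − 1 = 0.072062 = 7.206%.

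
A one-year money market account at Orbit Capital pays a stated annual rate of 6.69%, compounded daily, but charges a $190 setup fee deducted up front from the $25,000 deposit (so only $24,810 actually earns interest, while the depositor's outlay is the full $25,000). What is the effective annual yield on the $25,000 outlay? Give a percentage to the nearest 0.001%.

6.106%

Value after one year: 24,810 × (1 + 0.0669/365)^365 = 24,810 × 1.069182 = $26,526.41.
Effective yield on the $25,000 outlay: 26,526.41 / 25,000 − 1 = 0.061056 = 6.106%.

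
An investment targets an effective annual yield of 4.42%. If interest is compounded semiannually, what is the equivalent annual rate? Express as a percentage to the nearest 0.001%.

4.372%

(1 + r/2)^2 − 1 = 0.0442, so 1 + r/2 = 1.0442^(1/2).
r/2 = 0.021861, so r = 0.043722 = 4.372%.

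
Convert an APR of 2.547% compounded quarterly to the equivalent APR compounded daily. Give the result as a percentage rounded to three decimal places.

2.539%

EAR = (1 + 0.02547/4)^4 − 1 = 0.025714.
Solve (1 + r/365)^365 = 1.025714: r/365 = 1.025714^(1/365) − 1 = 0.000070, so r = 0.025390 = 2.539%.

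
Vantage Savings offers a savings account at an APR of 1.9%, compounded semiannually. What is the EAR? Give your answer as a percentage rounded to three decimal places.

1.909%

EAR = (1 + 0.019/2)^2 − 1.
= (1 + 0.009500)^2 − 1 = 1.019090 − 1 = 1.909%.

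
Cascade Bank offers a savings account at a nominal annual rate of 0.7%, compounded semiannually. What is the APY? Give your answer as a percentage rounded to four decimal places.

0.7012%

EAR = (1 + 0.007/2)^2 − 1.
= (1 + 0.003500)^2 − 1 = 1.007012 − 1 = 0.7012%.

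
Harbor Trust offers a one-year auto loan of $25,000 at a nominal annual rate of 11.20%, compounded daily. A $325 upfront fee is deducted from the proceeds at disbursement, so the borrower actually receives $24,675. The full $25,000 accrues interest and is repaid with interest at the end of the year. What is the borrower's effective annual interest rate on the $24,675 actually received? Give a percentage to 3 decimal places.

13.323%

Amount owed after one year: 25,000 × (1 + 0.1120/365)^365 = 25,000 × 1.118494 = $27,962.34.
Effective rate on net proceeds: 27,962.34 / 24,675 − 1 = 0.133226 = 13.323%.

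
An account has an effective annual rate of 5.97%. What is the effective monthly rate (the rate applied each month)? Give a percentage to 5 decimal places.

The per-month rate i satisfies (1 + i)^12 = 1 + 0.0597.
i = 1.0597^(1/12) − 1 = 0.0048438 = 0.48438%.

0.48438%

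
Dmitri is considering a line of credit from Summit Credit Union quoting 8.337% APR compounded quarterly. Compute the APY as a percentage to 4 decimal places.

EAR = (1 + 0.08337/4)^4 − 1.
= (1 + 0.020842)^4 − 1 = 1.086013 − 1 = 8.6013%.

8.6013%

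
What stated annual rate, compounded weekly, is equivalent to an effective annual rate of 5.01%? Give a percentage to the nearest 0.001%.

4.891%

(1 + r/52)^52 − 1 = 0.0501, so 1 + r/52 = 1.0501^(1/52).
r/52 = 0.000941, so r = 0.048908 = 4.891%.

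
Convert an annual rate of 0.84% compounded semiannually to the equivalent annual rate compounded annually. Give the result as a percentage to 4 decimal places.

0.8418%

EAR = (1 + 0.0084/2)^2 − 1 = 0.008418.
Compounded annually, the equivalent nominal rate is the EAR itself: 0.8418%.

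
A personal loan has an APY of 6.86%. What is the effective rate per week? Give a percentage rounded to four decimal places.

The per-week rate i satisfies (1 + i)^52 = 1 + 0.0686.
i = 1.0686^(1/52) − 1 = 0.0012768 = 0.1277%.

0.1277%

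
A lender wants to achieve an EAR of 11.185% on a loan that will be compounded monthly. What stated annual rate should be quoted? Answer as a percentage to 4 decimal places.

(1 + r/12)^12 − 1 = 0.11185, so 1 + r/12 = 1.11185^(1/12).
r/12 = 0.008875, so r = 0.106495 = 10.6495%.

10.6495%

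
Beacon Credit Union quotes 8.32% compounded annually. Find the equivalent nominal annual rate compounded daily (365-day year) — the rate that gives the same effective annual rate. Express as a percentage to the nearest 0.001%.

Compounded annually, EAR = nominal = 0.083200.
Solve (1 + r/365)^365 = 1.083200: r/365 = 1.083200^(1/365) − 1 = 0.000219, so r = 0.079928 = 7.993%.

7.993%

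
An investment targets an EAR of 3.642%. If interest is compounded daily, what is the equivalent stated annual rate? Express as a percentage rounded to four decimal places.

3.5774%

(1 + r/365)^365 − 1 = 0.03642, so 1 + r/365 = 1.03642^(1/365).
r/365 = 0.000098, so r = 0.035774 = 3.5774%.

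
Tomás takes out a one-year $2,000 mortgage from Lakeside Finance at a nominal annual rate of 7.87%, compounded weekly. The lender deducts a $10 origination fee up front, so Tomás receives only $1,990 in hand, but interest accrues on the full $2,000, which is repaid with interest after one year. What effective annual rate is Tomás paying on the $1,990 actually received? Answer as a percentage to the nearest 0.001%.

Amount owed after one year: 2,000 × (1 + 0.0787/52)^52 = 2,000 × 1.081815 = $2,163.63.
Effective rate on net proceeds: 2,163.63 / 1,990 − 1 = 0.087252 = 8.725%.

8.725%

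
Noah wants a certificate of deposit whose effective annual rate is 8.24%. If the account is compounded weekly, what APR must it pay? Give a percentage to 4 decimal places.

(1 + r/52)^52 − 1 = 0.0824, so 1 + r/52 = 1.0824^(1/52).
r/52 = 0.001524, so r = 0.079241 = 7.9241%.

7.9241%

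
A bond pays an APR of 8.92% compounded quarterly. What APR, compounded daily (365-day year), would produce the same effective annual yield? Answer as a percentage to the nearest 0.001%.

8.823%

EAR = (1 + 0.0892/4)^4 − 1 = 0.092228.
Solve (1 + r/365)^365 = 1.092228: r/365 = 1.092228^(1/365) − 1 = 0.000242, so r = 0.088231 = 8.823%.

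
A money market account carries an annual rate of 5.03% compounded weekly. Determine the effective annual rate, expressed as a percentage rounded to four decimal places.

5.1561%

EAR = (1 + 0.0503/52)^52 − 1.
= 1.051561 − 1 = 5.1561%.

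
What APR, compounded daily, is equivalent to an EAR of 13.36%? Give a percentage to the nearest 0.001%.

12.542%

(1 + r/365)^365 − 1 = 0.1336, so 1 + r/365 = 1.1336^(1/365).
r/365 = 0.000344, so r = 0.125420 = 12.542%.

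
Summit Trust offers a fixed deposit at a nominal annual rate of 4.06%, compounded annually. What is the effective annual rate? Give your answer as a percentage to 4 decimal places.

Annual compounding means the effective rate equals the nominal rate: 4.0600%.

4.0600%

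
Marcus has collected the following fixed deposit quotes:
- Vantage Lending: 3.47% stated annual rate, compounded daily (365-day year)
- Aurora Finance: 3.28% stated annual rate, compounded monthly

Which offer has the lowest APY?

Vantage Lending: (1 + 0.0347/365)^365 − 1 = 3.531%
Aurora Finance: (1 + 0.0328/12)^12 − 1 = 3.330%
The lowest effective annual rate is Aurora Finance at 3.330%.

Aurora Finance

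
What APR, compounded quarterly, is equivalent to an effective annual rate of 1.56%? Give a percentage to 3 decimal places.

1.551%

(1 + r/4)^4 − 1 = 0.0156, so 1 + r/4 = 1.0156^(1/4).
r/4 = 0.003877, so r = 0.015510 = 1.551%.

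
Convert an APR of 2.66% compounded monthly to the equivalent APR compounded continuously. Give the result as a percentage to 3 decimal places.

EAR = (1 + 0.0266/12)^12 − 1 = 0.026927.
Equivalent continuous rate: r = ln(1 + 0.026927) = 0.026571 = 2.657%.

2.657%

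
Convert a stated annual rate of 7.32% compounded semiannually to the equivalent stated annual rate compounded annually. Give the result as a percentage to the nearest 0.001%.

EAR = (1 + 0.0732/2)^2 − 1 = 0.074540.
Compounded annually, the equivalent nominal rate is the EAR itself: 7.454%.

7.454%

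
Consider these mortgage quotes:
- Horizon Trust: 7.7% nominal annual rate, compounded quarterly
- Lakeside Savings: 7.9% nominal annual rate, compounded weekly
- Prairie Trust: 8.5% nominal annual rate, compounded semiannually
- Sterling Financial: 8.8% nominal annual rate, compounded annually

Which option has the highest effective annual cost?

Sterling Financial

Horizon Trust: (1 + 0.077/4)^4 − 1 = 7.925%
Lakeside Savings: (1 + 0.079/52)^52 − 1 = 8.214%
Prairie Trust: (1 + 0.085/2)^2 − 1 = 8.681%
Sterling Financial: compounded annually, EAR = 8.800%
The highest effective annual rate is Sterling Financial at 8.800%.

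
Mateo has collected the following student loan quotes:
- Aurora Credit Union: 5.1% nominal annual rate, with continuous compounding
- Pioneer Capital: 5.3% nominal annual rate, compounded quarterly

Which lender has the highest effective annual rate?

Aurora Credit Union: e^0.051 − 1 = 5.232%
Pioneer Capital: (1 + 0.053/4)^4 − 1 = 5.406%
The highest effective annual rate is Pioneer Capital at 5.406%.

Pioneer Capital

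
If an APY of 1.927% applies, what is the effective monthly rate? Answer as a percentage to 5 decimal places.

0.15918%

The per-month rate i satisfies (1 + i)^12 = 1 + 0.01927.
i = 1.01927^(1/12) − 1 = 0.0015918 = 0.15918%.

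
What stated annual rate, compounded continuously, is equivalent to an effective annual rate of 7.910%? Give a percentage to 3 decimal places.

7.613%

Continuous: nominal r satisfies e^r − 1 = 0.07910.
r = ln(1 + 0.07910) = ln(1.07910) = 0.076127 = 7.613%.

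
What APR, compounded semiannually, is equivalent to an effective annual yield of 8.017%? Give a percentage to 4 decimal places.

(1 + r/2)^2 − 1 = 0.08017, so 1 + r/2 = 1.08017^(1/2).
r/2 = 0.039312, so r = 0.078625 = 7.8625%.

7.8625%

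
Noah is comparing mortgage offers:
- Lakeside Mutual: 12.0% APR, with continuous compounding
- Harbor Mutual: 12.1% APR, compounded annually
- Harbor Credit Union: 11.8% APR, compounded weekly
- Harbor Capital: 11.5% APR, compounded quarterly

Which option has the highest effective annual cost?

Lakeside Mutual

Lakeside Mutual: e^0.120 − 1 = 12.750%
Harbor Mutual: compounded annually, EAR = 12.100%
Harbor Credit Union: (1 + 0.118/52)^52 − 1 = 12.509%
Harbor Capital: (1 + 0.115/4)^4 − 1 = 12.006%
The highest effective annual rate is Lakeside Mutual at 12.750%.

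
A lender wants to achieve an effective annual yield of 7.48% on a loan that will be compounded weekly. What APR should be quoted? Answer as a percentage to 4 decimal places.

7.2185%

(1 + r/52)^52 − 1 = 0.0748, so 1 + r/52 = 1.0748^(1/52).
r/52 = 0.001388, so r = 0.072185 = 7.2185%.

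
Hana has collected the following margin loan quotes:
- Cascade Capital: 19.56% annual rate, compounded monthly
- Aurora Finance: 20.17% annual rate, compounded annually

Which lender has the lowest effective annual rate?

Aurora Finance

Cascade Capital: (1 + 0.1956/12)^12 − 1 = 21.412%
Aurora Finance: compounded annually, EAR = 20.170%
The lowest effective annual rate is Aurora Finance at 20.170%.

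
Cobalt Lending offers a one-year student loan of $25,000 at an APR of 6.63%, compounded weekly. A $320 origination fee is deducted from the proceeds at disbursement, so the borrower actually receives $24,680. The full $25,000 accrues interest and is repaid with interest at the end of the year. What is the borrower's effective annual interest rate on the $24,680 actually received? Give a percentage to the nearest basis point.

Amount owed after one year: 25,000 × (1 + 0.0663/52)^52 = 25,000 × 1.068502 = $26,712.55.
Effective rate on net proceeds: 26,712.55 / 24,680 − 1 = 0.082356 = 8.24%.

8.24%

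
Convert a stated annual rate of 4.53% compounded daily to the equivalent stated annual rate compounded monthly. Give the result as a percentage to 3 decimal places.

EAR = (1 + 0.0453/365)^365 − 1 = 0.046339.
Solve (1 + r/12)^12 = 1.046339: r/12 = 1.046339^(1/12) − 1 = 0.003782, so r = 0.045383 = 4.538%.

4.538%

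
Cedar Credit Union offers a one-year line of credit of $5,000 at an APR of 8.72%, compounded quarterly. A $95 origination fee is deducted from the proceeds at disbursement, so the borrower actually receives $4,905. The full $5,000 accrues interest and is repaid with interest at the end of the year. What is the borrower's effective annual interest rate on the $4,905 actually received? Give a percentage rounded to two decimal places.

Amount owed after one year: 5,000 × (1 + 0.0872/4)^4 = 5,000 × 1.090093 = $5,450.47.
Effective rate on net proceeds: 5,450.47 / 4,905 − 1 = 0.111206 = 11.12%.

11.12%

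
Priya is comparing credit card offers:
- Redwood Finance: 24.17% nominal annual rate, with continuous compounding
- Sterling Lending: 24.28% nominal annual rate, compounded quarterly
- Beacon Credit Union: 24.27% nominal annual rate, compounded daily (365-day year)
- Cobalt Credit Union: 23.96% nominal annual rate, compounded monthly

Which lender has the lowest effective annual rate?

Sterling Lending

Redwood Finance: e^0.2417 − 1 = 27.341%
Sterling Lending: (1 + 0.2428/4)^4 − 1 = 26.582%
Beacon Credit Union: (1 + 0.2427/365)^365 − 1 = 27.458%
Cobalt Credit Union: (1 + 0.2396/12)^12 − 1 = 26.774%
The lowest effective annual rate is Sterling Lending at 26.582%.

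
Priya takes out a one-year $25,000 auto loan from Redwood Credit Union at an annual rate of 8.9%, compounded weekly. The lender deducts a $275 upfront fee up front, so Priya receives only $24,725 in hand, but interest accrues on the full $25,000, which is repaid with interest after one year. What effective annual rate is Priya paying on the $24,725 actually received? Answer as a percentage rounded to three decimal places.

10.515%

Amount owed after one year: 25,000 × (1 + 0.089/52)^52 = 25,000 × 1.092998 = $27,324.94.
Effective rate on net proceeds: 27,324.94 / 24,725 − 1 = 0.105154 = 10.515%.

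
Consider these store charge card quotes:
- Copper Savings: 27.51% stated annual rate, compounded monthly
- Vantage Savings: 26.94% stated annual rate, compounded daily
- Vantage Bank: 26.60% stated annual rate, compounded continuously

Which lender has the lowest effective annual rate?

Copper Savings: (1 + 0.2751/12)^12 − 1 = 31.258%
Vantage Savings: (1 + 0.2694/365)^365 − 1 = 30.905%
Vantage Bank: e^0.2660 − 1 = 30.474%
The lowest effective annual rate is Vantage Bank at 30.474%.

Vantage Bank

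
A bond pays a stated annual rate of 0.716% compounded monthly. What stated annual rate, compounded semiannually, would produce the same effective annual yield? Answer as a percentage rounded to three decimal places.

EAR = (1 + 0.00716/12)^12 − 1 = 0.007184.
Solve (1 + r/2)^2 = 1.007184: r/2 = 1.007184^(1/2) − 1 = 0.003585, so r = 0.007171 = 0.717%.

0.717%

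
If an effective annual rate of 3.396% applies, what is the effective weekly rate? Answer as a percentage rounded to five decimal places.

The per-week rate i satisfies (1 + i)^52 = 1 + 0.03396.
i = 1.03396^(1/52) − 1 = 0.0006424 = 0.06424%.

0.06424%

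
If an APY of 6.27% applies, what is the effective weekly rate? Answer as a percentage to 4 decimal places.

0.1170%

The per-week rate i satisfies (1 + i)^52 = 1 + 0.0627.
i = 1.0627^(1/52) − 1 = 0.0011702 = 0.1170%.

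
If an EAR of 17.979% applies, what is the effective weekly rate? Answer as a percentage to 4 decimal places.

The per-week rate i satisfies (1 + i)^52 = 1 + 0.17979.
i = 1.17979^(1/52) − 1 = 0.0031846 = 0.3185%.

0.3185%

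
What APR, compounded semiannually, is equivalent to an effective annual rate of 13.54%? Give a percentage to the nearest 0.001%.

(1 + r/2)^2 − 1 = 0.1354, so 1 + r/2 = 1.1354^(1/2).
r/2 = 0.065552, so r = 0.131103 = 13.110%.

13.110%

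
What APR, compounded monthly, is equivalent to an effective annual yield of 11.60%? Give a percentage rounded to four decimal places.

11.0254%

(1 + r/12)^12 − 1 = 0.1160, so 1 + r/12 = 1.1160^(1/12).
r/12 = 0.009188, so r = 0.110254 = 11.0254%.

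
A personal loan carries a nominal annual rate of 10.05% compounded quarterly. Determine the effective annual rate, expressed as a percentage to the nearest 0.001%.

10.435%

EAR = (1 + 0.1005/4)^4 − 1.
= (1 + 0.025125)^4 − 1 = 1.104351 − 1 = 10.435%.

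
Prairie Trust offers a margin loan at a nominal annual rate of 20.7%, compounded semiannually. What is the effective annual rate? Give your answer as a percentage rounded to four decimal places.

21.7712%

EAR = (1 + 0.207/2)^2 − 1.
= (1 + 0.103500)^2 − 1 = 1.217712 − 1 = 21.7712%.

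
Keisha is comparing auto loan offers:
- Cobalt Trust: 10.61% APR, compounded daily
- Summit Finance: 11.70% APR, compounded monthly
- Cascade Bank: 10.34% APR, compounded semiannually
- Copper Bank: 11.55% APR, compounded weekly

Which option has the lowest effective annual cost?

Cobalt Trust: (1 + 0.1061/365)^365 − 1 = 11.192%
Summit Finance: (1 + 0.1170/12)^12 − 1 = 12.348%
Cascade Bank: (1 + 0.1034/2)^2 − 1 = 10.607%
Copper Bank: (1 + 0.1155/52)^52 − 1 = 12.229%
The lowest effective annual rate is Cascade Bank at 10.607%.

Cascade Bank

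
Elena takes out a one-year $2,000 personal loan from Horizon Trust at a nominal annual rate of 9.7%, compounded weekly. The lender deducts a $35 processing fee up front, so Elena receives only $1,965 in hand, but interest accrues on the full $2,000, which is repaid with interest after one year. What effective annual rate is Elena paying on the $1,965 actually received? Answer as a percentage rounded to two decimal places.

12.14%

Amount owed after one year: 2,000 × (1 + 0.097/52)^52 = 2,000 × 1.101761 = $2,203.52.
Effective rate on net proceeds: 2,203.52 / 1,965 − 1 = 0.121385 = 12.14%.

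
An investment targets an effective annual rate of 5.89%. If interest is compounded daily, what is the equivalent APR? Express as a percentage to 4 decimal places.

5.7235%

(1 + r/365)^365 − 1 = 0.0589, so 1 + r/365 = 1.0589^(1/365).
r/365 = 0.000157, so r = 0.057235 = 5.7235%.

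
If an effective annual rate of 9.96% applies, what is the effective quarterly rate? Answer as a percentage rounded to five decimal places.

The per-quarter rate i satisfies (1 + i)^4 = 1 + 0.0996.
i = 1.0996^(1/4) − 1 = 0.0240206 = 2.40206%.

2.40206%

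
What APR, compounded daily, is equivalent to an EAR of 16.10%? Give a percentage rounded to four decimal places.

(1 + r/365)^365 − 1 = 0.1610, so 1 + r/365 = 1.1610^(1/365).
r/365 = 0.000409, so r = 0.149312 = 14.9312%.

14.9312%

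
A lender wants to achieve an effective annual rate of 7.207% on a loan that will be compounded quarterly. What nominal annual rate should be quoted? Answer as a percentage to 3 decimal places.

7.020%

(1 + r/4)^4 − 1 = 0.07207, so 1 + r/4 = 1.07207^(1/4).
r/4 = 0.017550, so r = 0.070200 = 7.020%.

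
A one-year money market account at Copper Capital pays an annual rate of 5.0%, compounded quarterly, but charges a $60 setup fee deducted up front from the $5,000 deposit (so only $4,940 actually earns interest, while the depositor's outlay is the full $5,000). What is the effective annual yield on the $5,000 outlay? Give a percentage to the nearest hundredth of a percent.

3.83%

Value after one year: 4,940 × (1 + 0.050/4)^4 = 4,940 × 1.050945 = $5,191.67.
Effective yield on the $5,000 outlay: 5,191.67 / 5,000 − 1 = 0.038334 = 3.83%.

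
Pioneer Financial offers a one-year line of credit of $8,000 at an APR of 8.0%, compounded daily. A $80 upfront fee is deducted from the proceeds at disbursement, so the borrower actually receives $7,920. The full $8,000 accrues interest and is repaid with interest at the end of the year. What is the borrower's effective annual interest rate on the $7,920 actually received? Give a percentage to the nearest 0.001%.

9.422%

Amount owed after one year: 8,000 × (1 + 0.080/365)^365 = 8,000 × 1.083278 = $8,666.22.
Effective rate on net proceeds: 8,666.22 / 7,920 − 1 = 0.094220 = 9.422%.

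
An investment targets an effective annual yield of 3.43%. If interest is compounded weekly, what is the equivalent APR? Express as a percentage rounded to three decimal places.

3.374%

(1 + r/52)^52 − 1 = 0.0343, so 1 + r/52 = 1.0343^(1/52).
r/52 = 0.000649, so r = 0.033736 = 3.374%.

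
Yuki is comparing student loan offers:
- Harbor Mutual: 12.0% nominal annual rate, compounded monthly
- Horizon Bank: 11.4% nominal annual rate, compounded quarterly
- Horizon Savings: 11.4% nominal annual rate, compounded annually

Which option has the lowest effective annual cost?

Horizon Savings

Harbor Mutual: (1 + 0.120/12)^12 − 1 = 12.683%
Horizon Bank: (1 + 0.114/4)^4 − 1 = 11.897%
Horizon Savings: compounded annually, EAR = 11.400%
The lowest effective annual rate is Horizon Savings at 11.400%.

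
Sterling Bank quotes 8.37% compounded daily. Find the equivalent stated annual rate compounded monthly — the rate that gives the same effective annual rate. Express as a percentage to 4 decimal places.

EAR = (1 + 0.0837/365)^365 − 1 = 0.087292.
Solve (1 + r/12)^12 = 1.087292: r/12 = 1.087292^(1/12) − 1 = 0.006999, so r = 0.083983 = 8.3983%.

8.3983%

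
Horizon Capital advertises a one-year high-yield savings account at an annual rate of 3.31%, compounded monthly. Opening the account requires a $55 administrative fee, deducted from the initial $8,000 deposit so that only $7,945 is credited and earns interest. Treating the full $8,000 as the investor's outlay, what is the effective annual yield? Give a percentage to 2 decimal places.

Value after one year: 7,945 × (1 + 0.0331/12)^12 = 7,945 × 1.033607 = $8,212.01.
Effective yield on the $8,000 outlay: 8,212.01 / 8,000 − 1 = 0.026501 = 2.65%.

2.65%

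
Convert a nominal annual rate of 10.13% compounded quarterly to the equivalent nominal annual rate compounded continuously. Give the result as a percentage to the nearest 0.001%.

10.004%

EAR = (1 + 0.1013/4)^4 − 1 = 0.105214.
Equivalent continuous rate: r = ln(1 + 0.105214) = 0.100039 = 10.004%.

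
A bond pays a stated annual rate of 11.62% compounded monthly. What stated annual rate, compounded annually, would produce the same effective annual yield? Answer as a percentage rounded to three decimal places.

12.259%

EAR = (1 + 0.1162/12)^12 − 1 = 0.122593.
Compounded annually, the equivalent nominal rate is the EAR itself: 12.259%.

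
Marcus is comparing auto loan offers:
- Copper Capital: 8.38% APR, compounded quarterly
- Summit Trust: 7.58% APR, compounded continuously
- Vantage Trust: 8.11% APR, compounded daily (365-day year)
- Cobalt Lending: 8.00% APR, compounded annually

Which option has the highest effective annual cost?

Copper Capital: (1 + 0.0838/4)^4 − 1 = 8.647%
Summit Trust: e^0.0758 − 1 = 7.875%
Vantage Trust: (1 + 0.0811/365)^365 − 1 = 8.447%
Cobalt Lending: compounded annually, EAR = 8.000%
The highest effective annual rate is Copper Capital at 8.647%.

Copper Capital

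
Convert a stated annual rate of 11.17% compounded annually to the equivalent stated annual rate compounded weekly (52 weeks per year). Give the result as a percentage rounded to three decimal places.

Compounded annually, EAR = nominal = 0.111700.
Solve (1 + r/52)^52 = 1.111700: r/52 = 1.111700^(1/52) − 1 = 0.002038, so r = 0.105998 = 10.600%.

10.600%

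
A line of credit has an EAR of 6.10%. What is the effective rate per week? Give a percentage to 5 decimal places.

0.11393%

The per-week rate i satisfies (1 + i)^52 = 1 + 0.0610.
i = 1.0610^(1/52) − 1 = 0.0011393 = 0.11393%.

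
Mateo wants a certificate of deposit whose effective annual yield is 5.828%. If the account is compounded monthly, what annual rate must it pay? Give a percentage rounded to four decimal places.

5.6779%

(1 + r/12)^12 − 1 = 0.05828, so 1 + r/12 = 1.05828^(1/12).
r/12 = 0.004732, so r = 0.056779 = 5.6779%.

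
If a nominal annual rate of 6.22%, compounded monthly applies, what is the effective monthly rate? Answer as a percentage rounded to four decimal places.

With a nominal annual rate compounded monthly, the periodic rate is the nominal rate divided by 12.
i = 0.0622 / 12 = 0.0051833 = 0.5183%.

0.5183%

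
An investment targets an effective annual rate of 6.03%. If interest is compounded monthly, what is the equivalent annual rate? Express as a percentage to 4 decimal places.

(1 + r/12)^12 − 1 = 0.0603, so 1 + r/12 = 1.0603^(1/12).
r/12 = 0.004891, so r = 0.058695 = 5.8695%.

5.8695%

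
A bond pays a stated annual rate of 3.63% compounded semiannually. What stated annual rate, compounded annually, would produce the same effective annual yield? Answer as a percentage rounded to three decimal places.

3.663%

EAR = (1 + 0.0363/2)^2 − 1 = 0.036629.
Compounded annually, the equivalent nominal rate is the EAR itself: 3.663%.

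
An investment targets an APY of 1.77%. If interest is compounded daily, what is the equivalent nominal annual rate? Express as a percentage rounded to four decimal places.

1.7546%

(1 + r/365)^365 − 1 = 0.0177, so 1 + r/365 = 1.0177^(1/365).
r/365 = 0.000048, so r = 0.017546 = 1.7546%.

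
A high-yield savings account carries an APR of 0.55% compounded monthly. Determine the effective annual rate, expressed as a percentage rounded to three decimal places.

0.551%

EAR = (1 + 0.0055/12)^12 − 1.
= (1 + 0.000458)^12 − 1 = 1.005514 − 1 = 0.551%.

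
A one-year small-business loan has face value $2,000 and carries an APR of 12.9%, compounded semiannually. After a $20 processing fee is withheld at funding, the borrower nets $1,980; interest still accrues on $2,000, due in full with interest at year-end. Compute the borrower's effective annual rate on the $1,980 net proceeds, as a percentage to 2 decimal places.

Amount owed after one year: 2,000 × (1 + 0.129/2)^2 = 2,000 × 1.133160 = $2,266.32.
Effective rate on net proceeds: 2,266.32 / 1,980 − 1 = 0.144606 = 14.46%.

14.46%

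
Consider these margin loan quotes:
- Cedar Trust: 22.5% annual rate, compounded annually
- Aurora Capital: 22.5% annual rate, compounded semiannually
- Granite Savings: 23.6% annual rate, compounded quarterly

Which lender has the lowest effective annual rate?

Cedar Trust

Cedar Trust: compounded annually, EAR = 22.500%
Aurora Capital: (1 + 0.225/2)^2 − 1 = 23.766%
Granite Savings: (1 + 0.236/4)^4 − 1 = 25.772%
The lowest effective annual rate is Cedar Trust at 22.500%.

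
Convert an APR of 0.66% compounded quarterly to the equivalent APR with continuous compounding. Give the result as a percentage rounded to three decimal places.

EAR = (1 + 0.0066/4)^4 − 1 = 0.006616.
Equivalent continuous rate: r = ln(1 + 0.006616) = 0.006595 = 0.659%.

0.659%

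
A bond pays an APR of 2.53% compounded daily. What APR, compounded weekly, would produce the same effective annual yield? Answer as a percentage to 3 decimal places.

EAR = (1 + 0.0253/365)^365 − 1 = 0.025622.
Solve (1 + r/52)^52 = 1.025622: r/52 = 1.025622^(1/52) − 1 = 0.000487, so r = 0.025305 = 2.531%.

2.531%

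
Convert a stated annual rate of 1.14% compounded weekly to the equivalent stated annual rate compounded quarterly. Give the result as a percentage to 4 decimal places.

EAR = (1 + 0.0114/52)^52 − 1 = 0.011464.
Solve (1 + r/4)^4 = 1.011464: r/4 = 1.011464^(1/4) − 1 = 0.002854, so r = 0.011415 = 1.1415%.

1.1415%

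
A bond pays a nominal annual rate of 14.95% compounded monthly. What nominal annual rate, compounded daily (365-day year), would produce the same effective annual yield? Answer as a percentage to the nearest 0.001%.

EAR = (1 + 0.1495/12)^12 − 1 = 0.160181.
Solve (1 + r/365)^365 = 1.160181: r/365 = 1.160181^(1/365) − 1 = 0.000407, so r = 0.148607 = 14.861%.

14.861%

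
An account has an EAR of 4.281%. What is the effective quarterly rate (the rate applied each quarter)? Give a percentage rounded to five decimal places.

1.05349%

The per-quarter rate i satisfies (1 + i)^4 = 1 + 0.04281.
i = 1.04281^(1/4) − 1 = 0.0105349 = 1.05349%.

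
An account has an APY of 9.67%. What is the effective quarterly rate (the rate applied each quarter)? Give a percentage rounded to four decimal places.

2.3345%

The per-quarter rate i satisfies (1 + i)^4 = 1 + 0.0967.
i = 1.0967^(1/4) − 1 = 0.0233447 = 2.3345%.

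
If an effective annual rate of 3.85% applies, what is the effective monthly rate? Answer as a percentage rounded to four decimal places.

0.3153%

The per-month rate i satisfies (1 + i)^12 = 1 + 0.0385.
i = 1.0385^(1/12) − 1 = 0.0031531 = 0.3153%.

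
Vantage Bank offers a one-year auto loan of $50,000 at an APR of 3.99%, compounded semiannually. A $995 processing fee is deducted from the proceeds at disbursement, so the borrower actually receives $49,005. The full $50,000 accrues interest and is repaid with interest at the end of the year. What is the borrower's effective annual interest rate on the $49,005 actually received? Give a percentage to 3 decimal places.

6.142%

Amount owed after one year: 50,000 × (1 + 0.0399/2)^2 = 50,000 × 1.040298 = $52,014.90.
Effective rate on net proceeds: 52,014.90 / 49,005 − 1 = 0.061420 = 6.142%.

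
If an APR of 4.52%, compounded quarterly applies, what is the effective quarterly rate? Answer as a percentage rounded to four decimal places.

1.1300%

With a nominal annual rate compounded quarterly, the periodic rate is the nominal rate divided by 4.
i = 0.0452 / 4 = 0.0113000 = 1.1300%.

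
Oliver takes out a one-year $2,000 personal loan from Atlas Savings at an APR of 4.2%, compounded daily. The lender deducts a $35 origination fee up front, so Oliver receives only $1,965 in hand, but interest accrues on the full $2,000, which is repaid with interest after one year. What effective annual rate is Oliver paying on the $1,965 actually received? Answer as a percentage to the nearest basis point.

Amount owed after one year: 2,000 × (1 + 0.042/365)^365 = 2,000 × 1.042892 = $2,085.78.
Effective rate on net proceeds: 2,085.78 / 1,965 − 1 = 0.061468 = 6.15%.

6.15%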